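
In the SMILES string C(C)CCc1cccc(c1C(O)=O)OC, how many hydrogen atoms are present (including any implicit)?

Hydrogens are implicit in SMILES; fill each atom to its normal valence:
  3 × C: 2 H each → 6
  3 × C (aromatic): 1 H each → 3
  3 × C (aromatic): no H
  2 × C: 3 H each → 6
  2 × O: no H
  1 × C: no H
  1 × O: 1 H
  Total hydrogens = 16.

16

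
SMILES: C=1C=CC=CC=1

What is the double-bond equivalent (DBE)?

Molecular formula from the SMILES: C6H6.
DoU = (2C + 2 + N − H − X)/2 = (2·6 + 2 + 0 − 6 − 0)/2 = 8/2 = 4.
(Structurally: 1 ring(s) + 3 π bond(s) = 4.)

4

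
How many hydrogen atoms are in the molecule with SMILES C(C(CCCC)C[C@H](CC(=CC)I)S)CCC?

Hydrogens are implicit in SMILES; fill each atom to its normal valence:
  8 × C: 2 H each → 16
  3 × C: 3 H each → 9
  3 × C: 1 H each → 3
  1 × C: no H
  1 × I: no H
  1 × S: 1 H
  Total hydrogens = 29.

29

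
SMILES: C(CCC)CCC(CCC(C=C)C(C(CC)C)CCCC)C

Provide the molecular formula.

C22H44

Heavy atoms from the SMILES: 22 C.
Implicit hydrogens by atom environment:
  12 × C: 2 H each → 24
  5 × C: 3 H each → 15
  5 × C: 1 H each → 5
  Total hydrogens = 44.
Molecular formula: C22H44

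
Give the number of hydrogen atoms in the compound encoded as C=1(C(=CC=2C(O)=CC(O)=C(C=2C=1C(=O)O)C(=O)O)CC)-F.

Hydrogens are implicit in SMILES; fill each atom to its normal valence:
  8 × C (aromatic): no H
  4 × O: 1 H each → 4
  2 × C (aromatic): 1 H each → 2
  2 × C: no H
  2 × O: no H
  1 × C: 3 H
  1 × C: 2 H
  1 × F: no H
  Total hydrogens = 11.

11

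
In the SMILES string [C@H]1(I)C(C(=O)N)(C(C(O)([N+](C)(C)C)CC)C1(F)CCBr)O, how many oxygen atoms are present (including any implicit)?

The symbol for oxygen appears 3 times in the SMILES.

3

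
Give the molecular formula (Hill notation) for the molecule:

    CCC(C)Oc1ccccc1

Heavy atoms from the SMILES: 10 C, 1 O.
Implicit hydrogens by atom environment:
  5 × C (aromatic): 1 H each → 5
  2 × C: 3 H each → 6
  1 × C: 2 H
  1 × C: 1 H
  1 × C (aromatic): no H
  1 × O: no H
  Total hydrogens = 14.
Molecular formula: C10H14O

C10H14O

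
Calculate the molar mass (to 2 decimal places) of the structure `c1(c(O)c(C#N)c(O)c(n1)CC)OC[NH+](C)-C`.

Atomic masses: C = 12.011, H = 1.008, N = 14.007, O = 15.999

238.27

Molecular formula: C11H16N3O3+.
M = 11×12.011 + 16×1.008 + 3×14.007 + 3×15.999 = 238.27 g/mol.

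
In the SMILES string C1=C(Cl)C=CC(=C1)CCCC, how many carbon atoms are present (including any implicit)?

10

The symbol for carbon appears 10 times in the SMILES. (Cl is a single chlorine, not C + l.)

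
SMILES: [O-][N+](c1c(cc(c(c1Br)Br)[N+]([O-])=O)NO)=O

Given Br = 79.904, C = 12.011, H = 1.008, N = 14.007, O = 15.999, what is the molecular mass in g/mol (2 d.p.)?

356.91

Molecular formula: C6H3Br2N3O5.
M = 2×79.904 + 6×12.011 + 3×1.008 + 3×14.007 + 5×15.999 = 356.91 g/mol.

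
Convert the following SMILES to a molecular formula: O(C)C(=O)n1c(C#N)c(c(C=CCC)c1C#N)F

C12H10FN3O2

Heavy atoms from the SMILES: 12 C, 1 F, 3 N, 2 O.
Implicit hydrogens by atom environment:
  4 × C (aromatic): no H
  3 × C: no H
  2 × C: 3 H each → 6
  2 × C: 1 H each → 2
  2 × N: no H
  2 × O: no H
  1 × C: 2 H
  1 × F: no H
  1 × N (aromatic): no H
  Total hydrogens = 10.
Molecular formula: C12H10FN3O2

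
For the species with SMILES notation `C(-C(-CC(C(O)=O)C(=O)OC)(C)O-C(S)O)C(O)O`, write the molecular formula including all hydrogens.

Heavy atoms from the SMILES: 10 C, 8 O, 1 S.
Implicit hydrogens by atom environment:
  4 × O: 1 H each → 4
  4 × O: no H
  3 × C: 1 H each → 3
  3 × C: no H
  2 × C: 3 H each → 6
  2 × C: 2 H each → 4
  1 × S: 1 H
  Total hydrogens = 18.
Molecular formula: C10H18O8S

C10H18O8S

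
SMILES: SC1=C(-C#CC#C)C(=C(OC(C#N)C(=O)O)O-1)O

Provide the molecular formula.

Heavy atoms from the SMILES: 11 C, 1 N, 5 O, 1 S.
Implicit hydrogens by atom environment:
  5 × C: no H
  4 × C (aromatic): no H
  2 × C: 1 H each → 2
  2 × O: 1 H each → 2
  2 × O: no H
  1 × N: no H
  1 × O (aromatic): no H
  1 × S: 1 H
  Total hydrogens = 5.
Molecular formula: C11H5NO5S

C11H5NO5S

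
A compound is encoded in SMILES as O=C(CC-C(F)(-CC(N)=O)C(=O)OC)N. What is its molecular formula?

Heavy atoms from the SMILES: 8 C, 1 F, 2 N, 4 O.
Implicit hydrogens by atom environment:
  4 × C: no H
  4 × O: no H
  3 × C: 2 H each → 6
  2 × N: 2 H each → 4
  1 × C: 3 H
  1 × F: no H
  Total hydrogens = 13.
Molecular formula: C8H13FN2O4

C8H13FN2O4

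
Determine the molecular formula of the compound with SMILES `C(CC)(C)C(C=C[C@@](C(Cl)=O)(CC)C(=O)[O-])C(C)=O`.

Heavy atoms from the SMILES: 14 C, 1 Cl, 4 O.
Implicit hydrogens by atom environment:
  4 × C: 3 H each → 12
  4 × C: 1 H each → 4
  4 × C: no H
  3 × O: no H
  2 × C: 2 H each → 4
  1 × Cl: no H
  1 × O (charge -1): no H
  Total hydrogens = 20.
Net charge -1.
Molecular formula: C14H20ClO4-

C14H20ClO4-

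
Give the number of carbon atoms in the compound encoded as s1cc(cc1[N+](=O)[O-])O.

4

The symbol for carbon appears 4 times in the SMILES. Lowercase c denotes aromatic carbon and counts toward C.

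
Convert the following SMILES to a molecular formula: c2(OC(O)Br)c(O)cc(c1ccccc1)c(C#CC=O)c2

C16H11BrO4

Heavy atoms from the SMILES: 1 Br, 16 C, 4 O.
Implicit hydrogens by atom environment:
  7 × C (aromatic): 1 H each → 7
  5 × C (aromatic): no H
  2 × C: 1 H each → 2
  2 × C: no H
  2 × O: 1 H each → 2
  2 × O: no H
  1 × Br: no H
  Total hydrogens = 11.
Molecular formula: C16H11BrO4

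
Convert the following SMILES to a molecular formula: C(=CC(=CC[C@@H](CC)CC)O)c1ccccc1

C16H22O

Heavy atoms from the SMILES: 16 C, 1 O.
Implicit hydrogens by atom environment:
  5 × C (aromatic): 1 H each → 5
  4 × C: 1 H each → 4
  3 × C: 2 H each → 6
  2 × C: 3 H each → 6
  1 × C: no H
  1 × C (aromatic): no H
  1 × O: 1 H
  Total hydrogens = 22.
Molecular formula: C16H22O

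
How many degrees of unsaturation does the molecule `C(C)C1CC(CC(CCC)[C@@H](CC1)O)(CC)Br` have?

1

Molecular formula from the SMILES: C15H29BrO.
DoU = (2C + 2 + N − H − X)/2 = (2·15 + 2 + 0 − 29 − 1)/2 = 2/2 = 1.
(Structurally: 1 ring(s) + 0 π bond(s) = 1.)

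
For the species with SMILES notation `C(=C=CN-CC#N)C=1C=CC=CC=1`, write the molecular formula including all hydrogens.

Heavy atoms from the SMILES: 11 C, 2 N.
Implicit hydrogens by atom environment:
  5 × C (aromatic): 1 H each → 5
  2 × C: 1 H each → 2
  2 × C: no H
  1 × C: 2 H
  1 × C (aromatic): no H
  1 × N: 1 H
  1 × N: no H
  Total hydrogens = 10.
Molecular formula: C11H10N2

C11H10N2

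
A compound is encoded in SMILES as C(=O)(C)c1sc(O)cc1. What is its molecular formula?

C6H6O2S

Heavy atoms from the SMILES: 6 C, 2 O, 1 S.
Implicit hydrogens by atom environment:
  2 × C (aromatic): 1 H each → 2
  2 × C (aromatic): no H
  1 × C: 3 H
  1 × C: no H
  1 × O: 1 H
  1 × O: no H
  1 × S (aromatic): no H
  Total hydrogens = 6.
Molecular formula: C6H6O2S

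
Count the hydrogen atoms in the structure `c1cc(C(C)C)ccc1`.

Hydrogens are implicit in SMILES; fill each atom to its normal valence:
  5 × C (aromatic): 1 H each → 5
  2 × C: 3 H each → 6
  1 × C: 1 H
  1 × C (aromatic): no H
  Total hydrogens = 12.

12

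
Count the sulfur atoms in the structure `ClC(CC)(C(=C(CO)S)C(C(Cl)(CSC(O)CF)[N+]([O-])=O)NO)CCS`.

The symbol for sulfur appears 3 times in the SMILES.

3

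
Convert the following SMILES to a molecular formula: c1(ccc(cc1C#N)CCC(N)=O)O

Heavy atoms from the SMILES: 10 C, 2 N, 2 O.
Implicit hydrogens by atom environment:
  3 × C (aromatic): 1 H each → 3
  3 × C (aromatic): no H
  2 × C: 2 H each → 4
  2 × C: no H
  1 × N: 2 H
  1 × N: no H
  1 × O: 1 H
  1 × O: no H
  Total hydrogens = 10.
Molecular formula: C10H10N2O2

C10H10N2O2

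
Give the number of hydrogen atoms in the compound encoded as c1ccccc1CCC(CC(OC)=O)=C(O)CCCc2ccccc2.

Hydrogens are implicit in SMILES; fill each atom to its normal valence:
  10 × C (aromatic): 1 H each → 10
  6 × C: 2 H each → 12
  3 × C: no H
  2 × C (aromatic): no H
  2 × O: no H
  1 × C: 3 H
  1 × O: 1 H
  Total hydrogens = 26.

26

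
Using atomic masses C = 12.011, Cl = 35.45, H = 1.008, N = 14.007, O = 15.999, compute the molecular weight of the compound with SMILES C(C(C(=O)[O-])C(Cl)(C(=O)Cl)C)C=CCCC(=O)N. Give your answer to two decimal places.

Molecular formula: C11H14Cl2NO4-.
M = 11×12.011 + 2×35.45 + 14×1.008 + 1×14.007 + 4×15.999 = 295.14 g/mol.

295.14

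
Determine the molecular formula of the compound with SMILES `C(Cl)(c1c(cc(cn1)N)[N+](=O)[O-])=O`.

C6H4ClN3O3

Heavy atoms from the SMILES: 6 C, 1 Cl, 3 N, 3 O.
Implicit hydrogens by atom environment:
  3 × C (aromatic): no H
  2 × C (aromatic): 1 H each → 2
  2 × O: no H
  1 × C: no H
  1 × Cl: no H
  1 × N: 2 H
  1 × N (aromatic): no H
  1 × N (charge +1): no H
  1 × O (charge -1): no H
  Total hydrogens = 4.
Molecular formula: C6H4ClN3O3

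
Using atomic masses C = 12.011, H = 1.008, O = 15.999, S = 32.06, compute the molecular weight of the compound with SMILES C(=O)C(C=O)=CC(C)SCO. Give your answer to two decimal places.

174.21

Molecular formula: C7H10O3S.
M = 7×12.011 + 10×1.008 + 3×15.999 + 1×32.06 = 174.21 g/mol.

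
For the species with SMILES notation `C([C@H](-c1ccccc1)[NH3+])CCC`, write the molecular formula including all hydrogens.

Heavy atoms from the SMILES: 11 C, 1 N.
Implicit hydrogens by atom environment:
  5 × C (aromatic): 1 H each → 5
  3 × C: 2 H each → 6
  1 × C: 3 H
  1 × C: 1 H
  1 × C (aromatic): no H
  1 × N (charge +1): 3 H
  Total hydrogens = 18.
Net charge +1.
Molecular formula: C11H18N+

C11H18N+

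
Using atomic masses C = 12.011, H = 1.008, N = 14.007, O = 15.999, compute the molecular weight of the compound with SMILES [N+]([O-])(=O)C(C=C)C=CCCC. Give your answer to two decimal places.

155.20

Molecular formula: C8H13NO2.
M = 8×12.011 + 13×1.008 + 1×14.007 + 2×15.999 = 155.20 g/mol.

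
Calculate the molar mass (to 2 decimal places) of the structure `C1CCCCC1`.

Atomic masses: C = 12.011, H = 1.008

84.16

Molecular formula: C6H12.
M = 6×12.011 + 12×1.008 = 84.16 g/mol.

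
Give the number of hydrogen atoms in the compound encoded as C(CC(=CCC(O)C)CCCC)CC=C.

Hydrogens are implicit in SMILES; fill each atom to its normal valence:
  8 × C: 2 H each → 16
  3 × C: 1 H each → 3
  2 × C: 3 H each → 6
  1 × C: no H
  1 × O: 1 H
  Total hydrogens = 26.

26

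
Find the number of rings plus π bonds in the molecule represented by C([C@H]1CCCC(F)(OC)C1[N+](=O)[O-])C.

Molecular formula from the SMILES: C9H16FNO3.
DoU = (2C + 2 + N − H − X)/2 = (2·9 + 2 + 1 − 16 − 1)/2 = 4/2 = 2.
(Structurally: 1 ring(s) + 1 π bond(s) = 2.)

2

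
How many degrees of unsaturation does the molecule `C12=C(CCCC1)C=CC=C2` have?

Molecular formula from the SMILES: C10H12.
DoU = (2C + 2 + N − H − X)/2 = (2·10 + 2 + 0 − 12 − 0)/2 = 10/2 = 5.
(Structurally: 2 ring(s) + 3 π bond(s) = 5.)

5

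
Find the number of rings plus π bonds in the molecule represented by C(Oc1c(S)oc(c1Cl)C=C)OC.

Molecular formula from the SMILES: C8H9ClO3S.
DoU = (2C + 2 + N − H − X)/2 = (2·8 + 2 + 0 − 9 − 1)/2 = 8/2 = 4.
(Structurally: 1 ring(s) + 3 π bond(s) = 4.)

4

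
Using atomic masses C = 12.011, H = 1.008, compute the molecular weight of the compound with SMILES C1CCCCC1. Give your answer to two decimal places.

Molecular formula: C6H12.
M = 6×12.011 + 12×1.008 = 84.16 g/mol.

84.16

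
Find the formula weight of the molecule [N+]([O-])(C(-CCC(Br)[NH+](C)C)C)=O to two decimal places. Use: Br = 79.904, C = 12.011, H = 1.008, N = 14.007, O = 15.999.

240.12

Molecular formula: C7H16BrN2O2+.
M = 1×79.904 + 7×12.011 + 16×1.008 + 2×14.007 + 2×15.999 = 240.12 g/mol.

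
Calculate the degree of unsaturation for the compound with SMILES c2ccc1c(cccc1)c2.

7

Molecular formula from the SMILES: C10H8.
DoU = (2C + 2 + N − H − X)/2 = (2·10 + 2 + 0 − 8 − 0)/2 = 14/2 = 7.
(Structurally: 2 ring(s) + 5 π bond(s) = 7.)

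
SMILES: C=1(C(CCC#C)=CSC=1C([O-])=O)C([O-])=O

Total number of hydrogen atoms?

6

Hydrogens are implicit in SMILES; fill each atom to its normal valence:
  3 × C (aromatic): no H
  3 × C: no H
  2 × C: 2 H each → 4
  2 × O: no H
  2 × O (charge -1): no H
  1 × C (aromatic): 1 H
  1 × C: 1 H
  1 × S (aromatic): no H
  Total hydrogens = 6.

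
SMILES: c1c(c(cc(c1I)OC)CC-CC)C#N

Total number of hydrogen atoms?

14

Hydrogens are implicit in SMILES; fill each atom to its normal valence:
  4 × C (aromatic): no H
  3 × C: 2 H each → 6
  2 × C: 3 H each → 6
  2 × C (aromatic): 1 H each → 2
  1 × C: no H
  1 × I: no H
  1 × N: no H
  1 × O: no H
  Total hydrogens = 14.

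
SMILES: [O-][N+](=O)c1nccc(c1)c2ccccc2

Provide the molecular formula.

C11H8N2O2

Heavy atoms from the SMILES: 11 C, 2 N, 2 O.
Implicit hydrogens by atom environment:
  8 × C (aromatic): 1 H each → 8
  3 × C (aromatic): no H
  1 × N (aromatic): no H
  1 × N (charge +1): no H
  1 × O: no H
  1 × O (charge -1): no H
  Total hydrogens = 8.
Molecular formula: C11H8N2O2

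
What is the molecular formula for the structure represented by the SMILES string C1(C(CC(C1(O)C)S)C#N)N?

C7H12N2OS

Heavy atoms from the SMILES: 7 C, 2 N, 1 O, 1 S.
Implicit hydrogens by atom environment:
  3 × C: 1 H each → 3
  2 × C: no H
  1 × C: 3 H
  1 × C: 2 H
  1 × N: 2 H
  1 × N: no H
  1 × O: 1 H
  1 × S: 1 H
  Total hydrogens = 12.
Molecular formula: C7H12N2OS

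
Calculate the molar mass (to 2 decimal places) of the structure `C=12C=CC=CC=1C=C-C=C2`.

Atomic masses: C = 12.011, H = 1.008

Molecular formula: C10H8.
M = 10×12.011 + 8×1.008 = 128.17 g/mol.

128.17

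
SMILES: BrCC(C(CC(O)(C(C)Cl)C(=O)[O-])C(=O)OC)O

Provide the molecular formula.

C10H15BrClO6-

Heavy atoms from the SMILES: 1 Br, 10 C, 1 Cl, 6 O.
Implicit hydrogens by atom environment:
  3 × C: 1 H each → 3
  3 × C: no H
  3 × O: no H
  2 × C: 3 H each → 6
  2 × C: 2 H each → 4
  2 × O: 1 H each → 2
  1 × Br: no H
  1 × Cl: no H
  1 × O (charge -1): no H
  Total hydrogens = 15.
Net charge -1.
Molecular formula: C10H15BrClO6-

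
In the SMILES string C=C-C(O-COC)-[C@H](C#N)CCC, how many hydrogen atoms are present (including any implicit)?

17

Hydrogens are implicit in SMILES; fill each atom to its normal valence:
  4 × C: 2 H each → 8
  3 × C: 1 H each → 3
  2 × C: 3 H each → 6
  2 × O: no H
  1 × C: no H
  1 × N: no H
  Total hydrogens = 17.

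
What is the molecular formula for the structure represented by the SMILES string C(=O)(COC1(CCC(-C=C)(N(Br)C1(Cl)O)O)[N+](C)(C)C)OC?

Heavy atoms from the SMILES: 1 Br, 13 C, 1 Cl, 2 N, 5 O.
Implicit hydrogens by atom environment:
  4 × C: 3 H each → 12
  4 × C: 2 H each → 8
  4 × C: no H
  3 × O: no H
  2 × O: 1 H each → 2
  1 × Br: no H
  1 × C: 1 H
  1 × Cl: no H
  1 × N: no H
  1 × N (charge +1): no H
  Total hydrogens = 23.
Net charge +1.
Molecular formula: C13H23BrClN2O5+

C13H23BrClN2O5+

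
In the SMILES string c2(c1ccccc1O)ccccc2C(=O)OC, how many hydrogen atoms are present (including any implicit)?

12

Hydrogens are implicit in SMILES; fill each atom to its normal valence:
  8 × C (aromatic): 1 H each → 8
  4 × C (aromatic): no H
  2 × O: no H
  1 × C: 3 H
  1 × C: no H
  1 × O: 1 H
  Total hydrogens = 12.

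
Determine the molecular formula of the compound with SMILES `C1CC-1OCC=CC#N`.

Heavy atoms from the SMILES: 7 C, 1 N, 1 O.
Implicit hydrogens by atom environment:
  3 × C: 2 H each → 6
  3 × C: 1 H each → 3
  1 × C: no H
  1 × N: no H
  1 × O: no H
  Total hydrogens = 9.
Molecular formula: C7H9NO

C7H9NO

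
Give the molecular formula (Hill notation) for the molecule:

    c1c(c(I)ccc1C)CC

C9H11I

Heavy atoms from the SMILES: 9 C, 1 I.
Implicit hydrogens by atom environment:
  3 × C (aromatic): 1 H each → 3
  3 × C (aromatic): no H
  2 × C: 3 H each → 6
  1 × C: 2 H
  1 × I: no H
  Total hydrogens = 11.
Molecular formula: C9H11I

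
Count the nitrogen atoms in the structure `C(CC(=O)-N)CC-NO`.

The symbol for nitrogen appears 2 times in the SMILES.

2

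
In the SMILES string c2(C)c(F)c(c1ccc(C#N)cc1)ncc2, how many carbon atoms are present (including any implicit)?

13

The symbol for carbon appears 13 times in the SMILES. Lowercase c denotes aromatic carbon and counts toward C.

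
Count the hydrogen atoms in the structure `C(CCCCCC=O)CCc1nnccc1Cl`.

Hydrogens are implicit in SMILES; fill each atom to its normal valence:
  8 × C: 2 H each → 16
  2 × C (aromatic): 1 H each → 2
  2 × C (aromatic): no H
  2 × N (aromatic): no H
  1 × C: 1 H
  1 × Cl: no H
  1 × O: no H
  Total hydrogens = 19.

19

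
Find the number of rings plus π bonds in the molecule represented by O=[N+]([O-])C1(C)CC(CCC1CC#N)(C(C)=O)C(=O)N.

Molecular formula from the SMILES: C12H17N3O4.
DoU = (2C + 2 + N − H − X)/2 = (2·12 + 2 + 3 − 17 − 0)/2 = 12/2 = 6.
(Structurally: 1 ring(s) + 5 π bond(s) = 6.)

6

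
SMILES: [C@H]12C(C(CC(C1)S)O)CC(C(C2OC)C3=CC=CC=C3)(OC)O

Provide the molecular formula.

Heavy atoms from the SMILES: 18 C, 4 O, 1 S.
Implicit hydrogens by atom environment:
  6 × C: 1 H each → 6
  5 × C (aromatic): 1 H each → 5
  3 × C: 2 H each → 6
  2 × C: 3 H each → 6
  2 × O: 1 H each → 2
  2 × O: no H
  1 × C: no H
  1 × C (aromatic): no H
  1 × S: 1 H
  Total hydrogens = 26.
Molecular formula: C18H26O4S

C18H26O4S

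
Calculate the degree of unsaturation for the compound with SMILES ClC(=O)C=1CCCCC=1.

Molecular formula from the SMILES: C7H9ClO.
DoU = (2C + 2 + N − H − X)/2 = (2·7 + 2 + 0 − 9 − 1)/2 = 6/2 = 3.
(Structurally: 1 ring(s) + 2 π bond(s) = 3.)

3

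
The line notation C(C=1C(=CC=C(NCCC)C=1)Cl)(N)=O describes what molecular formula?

Heavy atoms from the SMILES: 10 C, 1 Cl, 2 N, 1 O.
Implicit hydrogens by atom environment:
  3 × C (aromatic): 1 H each → 3
  3 × C (aromatic): no H
  2 × C: 2 H each → 4
  1 × C: 3 H
  1 × C: no H
  1 × Cl: no H
  1 × N: 2 H
  1 × N: 1 H
  1 × O: no H
  Total hydrogens = 13.
Molecular formula: C10H13ClN2O

C10H13ClN2O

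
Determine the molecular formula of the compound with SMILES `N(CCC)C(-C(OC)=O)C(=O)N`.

C7H14N2O3

Heavy atoms from the SMILES: 7 C, 2 N, 3 O.
Implicit hydrogens by atom environment:
  3 × O: no H
  2 × C: 3 H each → 6
  2 × C: 2 H each → 4
  2 × C: no H
  1 × C: 1 H
  1 × N: 2 H
  1 × N: 1 H
  Total hydrogens = 14.
Molecular formula: C7H14N2O3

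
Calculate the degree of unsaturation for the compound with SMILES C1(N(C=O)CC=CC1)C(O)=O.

Molecular formula from the SMILES: C7H9NO3.
DoU = (2C + 2 + N − H − X)/2 = (2·7 + 2 + 1 − 9 − 0)/2 = 8/2 = 4.
(Structurally: 1 ring(s) + 3 π bond(s) = 4.)

4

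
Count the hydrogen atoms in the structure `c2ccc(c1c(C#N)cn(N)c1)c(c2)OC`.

11

Hydrogens are implicit in SMILES; fill each atom to its normal valence:
  6 × C (aromatic): 1 H each → 6
  4 × C (aromatic): no H
  1 × C: 3 H
  1 × C: no H
  1 × N: 2 H
  1 × N (aromatic): no H
  1 × N: no H
  1 × O: no H
  Total hydrogens = 11.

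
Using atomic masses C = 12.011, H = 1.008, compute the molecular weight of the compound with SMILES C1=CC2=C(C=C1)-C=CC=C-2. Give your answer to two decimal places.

Molecular formula: C10H8.
M = 10×12.011 + 8×1.008 = 128.17 g/mol.

128.17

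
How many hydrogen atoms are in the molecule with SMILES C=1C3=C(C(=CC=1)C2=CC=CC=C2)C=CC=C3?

Hydrogens are implicit in SMILES; fill each atom to its normal valence:
  12 × C (aromatic): 1 H each → 12
  4 × C (aromatic): no H
  Total hydrogens = 12.

12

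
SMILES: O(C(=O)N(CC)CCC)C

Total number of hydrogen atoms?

15

Hydrogens are implicit in SMILES; fill each atom to its normal valence:
  3 × C: 3 H each → 9
  3 × C: 2 H each → 6
  2 × O: no H
  1 × C: no H
  1 × N: no H
  Total hydrogens = 15.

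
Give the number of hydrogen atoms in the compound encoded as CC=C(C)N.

9

Hydrogens are implicit in SMILES; fill each atom to its normal valence:
  2 × C: 3 H each → 6
  1 × C: 1 H
  1 × C: no H
  1 × N: 2 H
  Total hydrogens = 9.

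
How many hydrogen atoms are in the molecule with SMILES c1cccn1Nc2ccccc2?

10

Hydrogens are implicit in SMILES; fill each atom to its normal valence:
  9 × C (aromatic): 1 H each → 9
  1 × C (aromatic): no H
  1 × N: 1 H
  1 × N (aromatic): no H
  Total hydrogens = 10.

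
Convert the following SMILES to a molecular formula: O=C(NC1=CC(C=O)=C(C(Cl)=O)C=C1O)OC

Heavy atoms from the SMILES: 10 C, 1 Cl, 1 N, 5 O.
Implicit hydrogens by atom environment:
  4 × C (aromatic): no H
  4 × O: no H
  2 × C (aromatic): 1 H each → 2
  2 × C: no H
  1 × C: 3 H
  1 × C: 1 H
  1 × Cl: no H
  1 × N: 1 H
  1 × O: 1 H
  Total hydrogens = 8.
Molecular formula: C10H8ClNO5

C10H8ClNO5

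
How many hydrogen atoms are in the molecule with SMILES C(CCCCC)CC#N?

15

Hydrogens are implicit in SMILES; fill each atom to its normal valence:
  6 × C: 2 H each → 12
  1 × C: 3 H
  1 × C: no H
  1 × N: no H
  Total hydrogens = 15.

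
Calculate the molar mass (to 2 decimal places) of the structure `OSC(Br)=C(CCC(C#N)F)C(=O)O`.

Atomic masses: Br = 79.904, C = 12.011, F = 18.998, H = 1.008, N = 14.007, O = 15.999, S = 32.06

Molecular formula: C7H7BrFNO3S.
M = 1×79.904 + 7×12.011 + 1×18.998 + 7×1.008 + 1×14.007 + 3×15.999 + 1×32.06 = 284.10 g/mol.

284.10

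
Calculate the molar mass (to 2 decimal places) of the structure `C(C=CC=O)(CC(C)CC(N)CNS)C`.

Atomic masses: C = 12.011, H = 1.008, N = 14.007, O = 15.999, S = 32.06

Molecular formula: C11H22N2OS.
M = 11×12.011 + 22×1.008 + 2×14.007 + 1×15.999 + 1×32.06 = 230.37 g/mol.

230.37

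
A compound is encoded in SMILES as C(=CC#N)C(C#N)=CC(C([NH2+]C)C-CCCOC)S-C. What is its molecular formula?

C15H24N3OS+

Heavy atoms from the SMILES: 15 C, 3 N, 1 O, 1 S.
Implicit hydrogens by atom environment:
  5 × C: 1 H each → 5
  4 × C: 2 H each → 8
  3 × C: 3 H each → 9
  3 × C: no H
  2 × N: no H
  1 × N (charge +1): 2 H
  1 × O: no H
  1 × S: no H
  Total hydrogens = 24.
Net charge +1.
Molecular formula: C15H24N3OS+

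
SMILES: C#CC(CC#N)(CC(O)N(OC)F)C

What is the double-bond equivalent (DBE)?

4

Molecular formula from the SMILES: C9H13FN2O2.
DoU = (2C + 2 + N − H − X)/2 = (2·9 + 2 + 2 − 13 − 1)/2 = 8/2 = 4.
(Structurally: 0 ring(s) + 4 π bond(s) = 4.)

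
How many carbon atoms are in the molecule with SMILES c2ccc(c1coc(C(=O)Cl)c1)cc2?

The symbol for carbon appears 11 times in the SMILES. Lowercase c denotes aromatic carbon and counts toward C.

11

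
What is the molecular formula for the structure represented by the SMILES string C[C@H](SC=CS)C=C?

Heavy atoms from the SMILES: 6 C, 2 S.
Implicit hydrogens by atom environment:
  4 × C: 1 H each → 4
  1 × C: 3 H
  1 × C: 2 H
  1 × S: 1 H
  1 × S: no H
  Total hydrogens = 10.
Molecular formula: C6H10S2

C6H10S2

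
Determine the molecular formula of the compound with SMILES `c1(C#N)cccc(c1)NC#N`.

C8H5N3

Heavy atoms from the SMILES: 8 C, 3 N.
Implicit hydrogens by atom environment:
  4 × C (aromatic): 1 H each → 4
  2 × C (aromatic): no H
  2 × C: no H
  2 × N: no H
  1 × N: 1 H
  Total hydrogens = 5.
Molecular formula: C8H5N3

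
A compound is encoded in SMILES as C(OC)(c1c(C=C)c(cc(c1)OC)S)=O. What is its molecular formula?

C11H12O3S

Heavy atoms from the SMILES: 11 C, 3 O, 1 S.
Implicit hydrogens by atom environment:
  4 × C (aromatic): no H
  3 × O: no H
  2 × C: 3 H each → 6
  2 × C (aromatic): 1 H each → 2
  1 × C: 2 H
  1 × C: 1 H
  1 × C: no H
  1 × S: 1 H
  Total hydrogens = 12.
Molecular formula: C11H12O3S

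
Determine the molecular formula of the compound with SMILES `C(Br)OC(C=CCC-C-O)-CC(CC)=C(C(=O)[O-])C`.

C14H22BrO4-

Heavy atoms from the SMILES: 1 Br, 14 C, 4 O.
Implicit hydrogens by atom environment:
  6 × C: 2 H each → 12
  3 × C: 1 H each → 3
  3 × C: no H
  2 × C: 3 H each → 6
  2 × O: no H
  1 × Br: no H
  1 × O: 1 H
  1 × O (charge -1): no H
  Total hydrogens = 22.
Net charge -1.
Molecular formula: C14H22BrO4-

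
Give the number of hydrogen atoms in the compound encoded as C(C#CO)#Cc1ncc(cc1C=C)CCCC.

Hydrogens are implicit in SMILES; fill each atom to its normal valence:
  4 × C: 2 H each → 8
  4 × C: no H
  3 × C (aromatic): no H
  2 × C (aromatic): 1 H each → 2
  1 × C: 3 H
  1 × C: 1 H
  1 × N (aromatic): no H
  1 × O: 1 H
  Total hydrogens = 15.

15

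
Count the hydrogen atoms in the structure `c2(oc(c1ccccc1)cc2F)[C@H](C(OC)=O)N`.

Hydrogens are implicit in SMILES; fill each atom to its normal valence:
  6 × C (aromatic): 1 H each → 6
  4 × C (aromatic): no H
  2 × O: no H
  1 × C: 3 H
  1 × C: 1 H
  1 × C: no H
  1 × F: no H
  1 × N: 2 H
  1 × O (aromatic): no H
  Total hydrogens = 12.

12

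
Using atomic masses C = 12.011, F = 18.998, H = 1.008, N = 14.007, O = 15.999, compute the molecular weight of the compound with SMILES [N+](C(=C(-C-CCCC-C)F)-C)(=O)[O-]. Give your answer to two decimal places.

189.23

Molecular formula: C9H16FNO2.
M = 9×12.011 + 1×18.998 + 16×1.008 + 1×14.007 + 2×15.999 = 189.23 g/mol.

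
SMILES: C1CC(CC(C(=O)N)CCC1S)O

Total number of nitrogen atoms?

1

The symbol for nitrogen appears 1 time in the SMILES.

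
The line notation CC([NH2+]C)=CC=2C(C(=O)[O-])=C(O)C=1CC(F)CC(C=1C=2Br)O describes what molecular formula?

C15H17BrFNO4

Heavy atoms from the SMILES: 1 Br, 15 C, 1 F, 1 N, 4 O.
Implicit hydrogens by atom environment:
  6 × C (aromatic): no H
  3 × C: 1 H each → 3
  2 × C: 3 H each → 6
  2 × C: 2 H each → 4
  2 × C: no H
  2 × O: 1 H each → 2
  1 × Br: no H
  1 × F: no H
  1 × N (charge +1): 2 H
  1 × O: no H
  1 × O (charge -1): no H
  Total hydrogens = 17.
Molecular formula: C15H17BrFNO4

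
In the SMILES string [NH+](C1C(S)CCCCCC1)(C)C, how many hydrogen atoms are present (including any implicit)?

Hydrogens are implicit in SMILES; fill each atom to its normal valence:
  6 × C: 2 H each → 12
  2 × C: 3 H each → 6
  2 × C: 1 H each → 2
  1 × N (charge +1): 1 H
  1 × S: 1 H
  Total hydrogens = 22.

22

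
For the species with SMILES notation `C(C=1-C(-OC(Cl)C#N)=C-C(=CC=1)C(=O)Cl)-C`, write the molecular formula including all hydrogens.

C11H9Cl2NO2

Heavy atoms from the SMILES: 11 C, 2 Cl, 1 N, 2 O.
Implicit hydrogens by atom environment:
  3 × C (aromatic): 1 H each → 3
  3 × C (aromatic): no H
  2 × C: no H
  2 × Cl: no H
  2 × O: no H
  1 × C: 3 H
  1 × C: 2 H
  1 × C: 1 H
  1 × N: no H
  Total hydrogens = 9.
Molecular formula: C11H9Cl2NO2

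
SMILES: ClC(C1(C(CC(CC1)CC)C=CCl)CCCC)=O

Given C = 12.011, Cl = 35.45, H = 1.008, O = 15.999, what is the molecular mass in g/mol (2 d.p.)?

Molecular formula: C15H24Cl2O.
M = 15×12.011 + 2×35.45 + 24×1.008 + 1×15.999 = 291.26 g/mol.

291.26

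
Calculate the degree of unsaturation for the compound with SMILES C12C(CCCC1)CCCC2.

2

Molecular formula from the SMILES: C10H18.
DoU = (2C + 2 + N − H − X)/2 = (2·10 + 2 + 0 − 18 − 0)/2 = 4/2 = 2.
(Structurally: 2 ring(s) + 0 π bond(s) = 2.)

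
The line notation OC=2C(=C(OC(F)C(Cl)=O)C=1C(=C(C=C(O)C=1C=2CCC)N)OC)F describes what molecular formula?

C16H16ClF2NO5

Heavy atoms from the SMILES: 16 C, 1 Cl, 2 F, 1 N, 5 O.
Implicit hydrogens by atom environment:
  9 × C (aromatic): no H
  3 × O: no H
  2 × C: 3 H each → 6
  2 × C: 2 H each → 4
  2 × F: no H
  2 × O: 1 H each → 2
  1 × C (aromatic): 1 H
  1 × C: 1 H
  1 × C: no H
  1 × Cl: no H
  1 × N: 2 H
  Total hydrogens = 16.
Molecular formula: C16H16ClF2NO5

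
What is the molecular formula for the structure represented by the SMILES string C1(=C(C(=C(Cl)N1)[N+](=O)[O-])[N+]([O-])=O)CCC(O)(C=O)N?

Heavy atoms from the SMILES: 8 C, 1 Cl, 4 N, 6 O.
Implicit hydrogens by atom environment:
  4 × C (aromatic): no H
  3 × O: no H
  2 × C: 2 H each → 4
  2 × N (charge +1): no H
  2 × O (charge -1): no H
  1 × C: 1 H
  1 × C: no H
  1 × Cl: no H
  1 × N: 2 H
  1 × N (aromatic): 1 H
  1 × O: 1 H
  Total hydrogens = 9.
Molecular formula: C8H9ClN4O6

C8H9ClN4O6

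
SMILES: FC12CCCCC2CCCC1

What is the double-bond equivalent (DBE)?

2

Molecular formula from the SMILES: C10H17F.
DoU = (2C + 2 + N − H − X)/2 = (2·10 + 2 + 0 − 17 − 1)/2 = 4/2 = 2.
(Structurally: 2 ring(s) + 0 π bond(s) = 2.)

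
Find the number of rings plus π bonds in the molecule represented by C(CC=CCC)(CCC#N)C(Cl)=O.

Molecular formula from the SMILES: C10H14ClNO.
DoU = (2C + 2 + N − H − X)/2 = (2·10 + 2 + 1 − 14 − 1)/2 = 8/2 = 4.
(Structurally: 0 ring(s) + 4 π bond(s) = 4.)

4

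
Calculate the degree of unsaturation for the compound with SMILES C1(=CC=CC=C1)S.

Molecular formula from the SMILES: C6H6S.
DoU = (2C + 2 + N − H − X)/2 = (2·6 + 2 + 0 − 6 − 0)/2 = 8/2 = 4.
(Structurally: 1 ring(s) + 3 π bond(s) = 4.)

4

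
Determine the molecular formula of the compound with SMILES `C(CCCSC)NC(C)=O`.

C7H15NOS

Heavy atoms from the SMILES: 7 C, 1 N, 1 O, 1 S.
Implicit hydrogens by atom environment:
  4 × C: 2 H each → 8
  2 × C: 3 H each → 6
  1 × C: no H
  1 × N: 1 H
  1 × O: no H
  1 × S: no H
  Total hydrogens = 15.
Molecular formula: C7H15NOS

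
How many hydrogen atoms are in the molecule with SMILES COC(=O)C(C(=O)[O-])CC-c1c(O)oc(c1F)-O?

10

Hydrogens are implicit in SMILES; fill each atom to its normal valence:
  4 × C (aromatic): no H
  3 × O: no H
  2 × C: 2 H each → 4
  2 × C: no H
  2 × O: 1 H each → 2
  1 × C: 3 H
  1 × C: 1 H
  1 × F: no H
  1 × O (aromatic): no H
  1 × O (charge -1): no H
  Total hydrogens = 10.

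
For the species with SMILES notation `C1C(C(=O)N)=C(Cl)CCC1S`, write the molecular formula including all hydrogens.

Heavy atoms from the SMILES: 7 C, 1 Cl, 1 N, 1 O, 1 S.
Implicit hydrogens by atom environment:
  3 × C: 2 H each → 6
  3 × C: no H
  1 × C: 1 H
  1 × Cl: no H
  1 × N: 2 H
  1 × O: no H
  1 × S: 1 H
  Total hydrogens = 10.
Molecular formula: C7H10ClNOS

C7H10ClNOS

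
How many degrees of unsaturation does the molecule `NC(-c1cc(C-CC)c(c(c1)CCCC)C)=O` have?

5

Molecular formula from the SMILES: C15H23NO.
DoU = (2C + 2 + N − H − X)/2 = (2·15 + 2 + 1 − 23 − 0)/2 = 10/2 = 5.
(Structurally: 1 ring(s) + 4 π bond(s) = 5.)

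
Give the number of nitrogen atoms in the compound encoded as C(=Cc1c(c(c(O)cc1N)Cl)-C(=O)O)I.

The symbol for nitrogen appears 1 time in the SMILES.

1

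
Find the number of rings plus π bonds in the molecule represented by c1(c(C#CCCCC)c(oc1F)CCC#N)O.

7

Molecular formula from the SMILES: C13H14FNO2.
DoU = (2C + 2 + N − H − X)/2 = (2·13 + 2 + 1 − 14 − 1)/2 = 14/2 = 7.
(Structurally: 1 ring(s) + 6 π bond(s) = 7.)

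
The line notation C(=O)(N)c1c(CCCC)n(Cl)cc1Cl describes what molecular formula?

Heavy atoms from the SMILES: 9 C, 2 Cl, 2 N, 1 O.
Implicit hydrogens by atom environment:
  3 × C: 2 H each → 6
  3 × C (aromatic): no H
  2 × Cl: no H
  1 × C: 3 H
  1 × C (aromatic): 1 H
  1 × C: no H
  1 × N: 2 H
  1 × N (aromatic): no H
  1 × O: no H
  Total hydrogens = 12.
Molecular formula: C9H12Cl2N2O

C9H12Cl2N2O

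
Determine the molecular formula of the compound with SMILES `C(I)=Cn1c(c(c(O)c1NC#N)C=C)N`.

Heavy atoms from the SMILES: 9 C, 1 I, 4 N, 1 O.
Implicit hydrogens by atom environment:
  4 × C (aromatic): no H
  3 × C: 1 H each → 3
  1 × C: 2 H
  1 × C: no H
  1 × I: no H
  1 × N: 2 H
  1 × N: 1 H
  1 × N (aromatic): no H
  1 × N: no H
  1 × O: 1 H
  Total hydrogens = 9.
Molecular formula: C9H9IN4O

C9H9IN4O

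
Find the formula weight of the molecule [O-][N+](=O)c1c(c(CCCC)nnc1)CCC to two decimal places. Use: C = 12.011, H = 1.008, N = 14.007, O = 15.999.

Molecular formula: C11H17N3O2.
M = 11×12.011 + 17×1.008 + 3×14.007 + 2×15.999 = 223.28 g/mol.

223.28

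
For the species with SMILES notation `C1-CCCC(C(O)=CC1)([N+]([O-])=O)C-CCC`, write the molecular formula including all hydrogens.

Heavy atoms from the SMILES: 12 C, 1 N, 3 O.
Implicit hydrogens by atom environment:
  8 × C: 2 H each → 16
  2 × C: no H
  1 × C: 3 H
  1 × C: 1 H
  1 × N (charge +1): no H
  1 × O: 1 H
  1 × O: no H
  1 × O (charge -1): no H
  Total hydrogens = 21.
Molecular formula: C12H21NO3

C12H21NO3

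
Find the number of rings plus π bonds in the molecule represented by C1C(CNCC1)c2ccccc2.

5

Molecular formula from the SMILES: C11H15N.
DoU = (2C + 2 + N − H − X)/2 = (2·11 + 2 + 1 − 15 − 0)/2 = 10/2 = 5.
(Structurally: 2 ring(s) + 3 π bond(s) = 5.)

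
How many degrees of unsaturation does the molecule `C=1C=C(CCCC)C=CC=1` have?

4

Molecular formula from the SMILES: C10H14.
DoU = (2C + 2 + N − H − X)/2 = (2·10 + 2 + 0 − 14 − 0)/2 = 8/2 = 4.
(Structurally: 1 ring(s) + 3 π bond(s) = 4.)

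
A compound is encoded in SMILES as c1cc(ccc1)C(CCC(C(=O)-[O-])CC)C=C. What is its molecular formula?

Heavy atoms from the SMILES: 15 C, 2 O.
Implicit hydrogens by atom environment:
  5 × C (aromatic): 1 H each → 5
  4 × C: 2 H each → 8
  3 × C: 1 H each → 3
  1 × C: 3 H
  1 × C: no H
  1 × C (aromatic): no H
  1 × O: no H
  1 × O (charge -1): no H
  Total hydrogens = 19.
Net charge -1.
Molecular formula: C15H19O2-

C15H19O2-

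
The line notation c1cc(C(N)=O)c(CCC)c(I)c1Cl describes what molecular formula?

C10H11ClINO

Heavy atoms from the SMILES: 10 C, 1 Cl, 1 I, 1 N, 1 O.
Implicit hydrogens by atom environment:
  4 × C (aromatic): no H
  2 × C: 2 H each → 4
  2 × C (aromatic): 1 H each → 2
  1 × C: 3 H
  1 × C: no H
  1 × Cl: no H
  1 × I: no H
  1 × N: 2 H
  1 × O: no H
  Total hydrogens = 11.
Molecular formula: C10H11ClINO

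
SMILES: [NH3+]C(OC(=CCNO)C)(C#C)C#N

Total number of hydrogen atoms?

Hydrogens are implicit in SMILES; fill each atom to its normal valence:
  4 × C: no H
  2 × C: 1 H each → 2
  1 × C: 3 H
  1 × C: 2 H
  1 × N (charge +1): 3 H
  1 × N: 1 H
  1 × N: no H
  1 × O: 1 H
  1 × O: no H
  Total hydrogens = 12.

12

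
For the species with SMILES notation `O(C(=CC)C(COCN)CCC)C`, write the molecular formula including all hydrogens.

C10H21NO2

Heavy atoms from the SMILES: 10 C, 1 N, 2 O.
Implicit hydrogens by atom environment:
  4 × C: 2 H each → 8
  3 × C: 3 H each → 9
  2 × C: 1 H each → 2
  2 × O: no H
  1 × C: no H
  1 × N: 2 H
  Total hydrogens = 21.
Molecular formula: C10H21NO2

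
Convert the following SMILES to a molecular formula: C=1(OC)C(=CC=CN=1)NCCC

Heavy atoms from the SMILES: 9 C, 2 N, 1 O.
Implicit hydrogens by atom environment:
  3 × C (aromatic): 1 H each → 3
  2 × C: 3 H each → 6
  2 × C: 2 H each → 4
  2 × C (aromatic): no H
  1 × N: 1 H
  1 × N (aromatic): no H
  1 × O: no H
  Total hydrogens = 14.
Molecular formula: C9H14N2O

C9H14N2O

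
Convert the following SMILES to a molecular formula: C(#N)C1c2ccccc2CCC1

C11H11N

Heavy atoms from the SMILES: 11 C, 1 N.
Implicit hydrogens by atom environment:
  4 × C (aromatic): 1 H each → 4
  3 × C: 2 H each → 6
  2 × C (aromatic): no H
  1 × C: 1 H
  1 × C: no H
  1 × N: no H
  Total hydrogens = 11.
Molecular formula: C11H11N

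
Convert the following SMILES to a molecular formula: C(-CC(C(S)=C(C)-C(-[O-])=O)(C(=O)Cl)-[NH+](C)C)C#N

Heavy atoms from the SMILES: 11 C, 1 Cl, 2 N, 3 O, 1 S.
Implicit hydrogens by atom environment:
  6 × C: no H
  3 × C: 3 H each → 9
  2 × C: 2 H each → 4
  2 × O: no H
  1 × Cl: no H
  1 × N (charge +1): 1 H
  1 × N: no H
  1 × O (charge -1): no H
  1 × S: 1 H
  Total hydrogens = 15.
Molecular formula: C11H15ClN2O3S

C11H15ClN2O3S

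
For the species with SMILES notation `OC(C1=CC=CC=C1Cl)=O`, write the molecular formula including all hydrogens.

Heavy atoms from the SMILES: 7 C, 1 Cl, 2 O.
Implicit hydrogens by atom environment:
  4 × C (aromatic): 1 H each → 4
  2 × C (aromatic): no H
  1 × C: no H
  1 × Cl: no H
  1 × O: 1 H
  1 × O: no H
  Total hydrogens = 5.
Molecular formula: C7H5ClO2

C7H5ClO2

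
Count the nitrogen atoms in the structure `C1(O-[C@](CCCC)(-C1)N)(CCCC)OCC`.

The symbol for nitrogen appears 1 time in the SMILES.

1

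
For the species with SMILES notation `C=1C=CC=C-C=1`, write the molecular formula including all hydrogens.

C6H6

Heavy atoms from the SMILES: 6 C.
Implicit hydrogens by atom environment:
  6 × C (aromatic): 1 H each → 6
  Total hydrogens = 6.
Molecular formula: C6H6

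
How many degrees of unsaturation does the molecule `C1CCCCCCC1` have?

Molecular formula from the SMILES: C8H16.
DoU = (2C + 2 + N − H − X)/2 = (2·8 + 2 + 0 − 16 − 0)/2 = 2/2 = 1.
(Structurally: 1 ring(s) + 0 π bond(s) = 1.)

1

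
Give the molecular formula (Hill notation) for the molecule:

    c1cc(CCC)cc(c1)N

Heavy atoms from the SMILES: 9 C, 1 N.
Implicit hydrogens by atom environment:
  4 × C (aromatic): 1 H each → 4
  2 × C: 2 H each → 4
  2 × C (aromatic): no H
  1 × C: 3 H
  1 × N: 2 H
  Total hydrogens = 13.
Molecular formula: C9H13N

C9H13N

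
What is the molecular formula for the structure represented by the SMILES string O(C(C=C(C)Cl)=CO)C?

C6H9ClO2

Heavy atoms from the SMILES: 6 C, 1 Cl, 2 O.
Implicit hydrogens by atom environment:
  2 × C: 3 H each → 6
  2 × C: 1 H each → 2
  2 × C: no H
  1 × Cl: no H
  1 × O: 1 H
  1 × O: no H
  Total hydrogens = 9.
Molecular formula: C6H9ClO2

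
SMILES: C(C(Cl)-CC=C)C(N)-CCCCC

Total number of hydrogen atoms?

Hydrogens are implicit in SMILES; fill each atom to its normal valence:
  7 × C: 2 H each → 14
  3 × C: 1 H each → 3
  1 × C: 3 H
  1 × Cl: no H
  1 × N: 2 H
  Total hydrogens = 22.

22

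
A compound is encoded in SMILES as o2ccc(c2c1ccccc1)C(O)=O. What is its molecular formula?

C11H8O3

Heavy atoms from the SMILES: 11 C, 3 O.
Implicit hydrogens by atom environment:
  7 × C (aromatic): 1 H each → 7
  3 × C (aromatic): no H
  1 × C: no H
  1 × O: 1 H
  1 × O (aromatic): no H
  1 × O: no H
  Total hydrogens = 8.
Molecular formula: C11H8O3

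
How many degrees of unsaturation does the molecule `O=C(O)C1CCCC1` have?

2

Molecular formula from the SMILES: C6H10O2.
DoU = (2C + 2 + N − H − X)/2 = (2·6 + 2 + 0 − 10 − 0)/2 = 4/2 = 2.
(Structurally: 1 ring(s) + 1 π bond(s) = 2.)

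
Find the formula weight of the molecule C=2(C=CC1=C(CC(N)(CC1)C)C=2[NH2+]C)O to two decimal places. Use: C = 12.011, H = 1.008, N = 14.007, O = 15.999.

207.30

Molecular formula: C12H19N2O+.
M = 12×12.011 + 19×1.008 + 2×14.007 + 1×15.999 = 207.30 g/mol.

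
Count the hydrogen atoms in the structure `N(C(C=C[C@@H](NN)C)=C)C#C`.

13

Hydrogens are implicit in SMILES; fill each atom to its normal valence:
  4 × C: 1 H each → 4
  2 × C: no H
  2 × N: 1 H each → 2
  1 × C: 3 H
  1 × C: 2 H
  1 × N: 2 H
  Total hydrogens = 13.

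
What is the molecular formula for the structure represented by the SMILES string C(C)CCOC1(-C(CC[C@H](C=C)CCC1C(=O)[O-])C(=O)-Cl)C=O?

C17H24ClO5-

Heavy atoms from the SMILES: 17 C, 1 Cl, 5 O.
Implicit hydrogens by atom environment:
  8 × C: 2 H each → 16
  5 × C: 1 H each → 5
  4 × O: no H
  3 × C: no H
  1 × C: 3 H
  1 × Cl: no H
  1 × O (charge -1): no H
  Total hydrogens = 24.
Net charge -1.
Molecular formula: C17H24ClO5-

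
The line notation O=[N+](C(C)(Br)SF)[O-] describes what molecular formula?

Heavy atoms from the SMILES: 1 Br, 2 C, 1 F, 1 N, 2 O, 1 S.
Implicit hydrogens by atom environment:
  1 × Br: no H
  1 × C: 3 H
  1 × C: no H
  1 × F: no H
  1 × N (charge +1): no H
  1 × O: no H
  1 × O (charge -1): no H
  1 × S: no H
  Total hydrogens = 3.
Molecular formula: C2H3BrFNO2S

C2H3BrFNO2S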